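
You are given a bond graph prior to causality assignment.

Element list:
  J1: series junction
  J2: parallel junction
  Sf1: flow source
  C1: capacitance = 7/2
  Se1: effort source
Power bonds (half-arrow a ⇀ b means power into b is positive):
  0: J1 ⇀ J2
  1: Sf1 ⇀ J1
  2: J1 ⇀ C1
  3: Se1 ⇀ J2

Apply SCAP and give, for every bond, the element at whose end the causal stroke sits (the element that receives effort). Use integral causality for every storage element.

bond 1 stroke→Sf1  (Sf1 fixes flow; stroke at Sf1)
bond 3 stroke→J2  (Se1: effort source, stroke at far end)
bond 0 stroke→J1  (J1 flow already set via bond 1)
bond 2 stroke→J1  (J1: bond 1 brought flow, rest push out)

bond 0 |J1
bond 1 |Sf1
bond 2 |J1
bond 3 |J2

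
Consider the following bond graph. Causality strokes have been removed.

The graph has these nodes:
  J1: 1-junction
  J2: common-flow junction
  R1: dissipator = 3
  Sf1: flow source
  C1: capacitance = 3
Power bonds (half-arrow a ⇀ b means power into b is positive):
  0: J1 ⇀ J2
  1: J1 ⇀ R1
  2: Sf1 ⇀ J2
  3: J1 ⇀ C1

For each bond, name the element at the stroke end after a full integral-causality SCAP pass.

bond 2 |Sf1  (Sf1 (Sf) sets flow on bond)
bond 0 |J2  (J2 flow already set via bond 2)
bond 1 |J1  (1-jn J1 has f-setter on 0)
bond 3 |J1  (J1: bond 0 brought flow, rest push out)

b0 stroke at J2
b1 stroke at J1
b2 stroke at Sf1
b3 stroke at J1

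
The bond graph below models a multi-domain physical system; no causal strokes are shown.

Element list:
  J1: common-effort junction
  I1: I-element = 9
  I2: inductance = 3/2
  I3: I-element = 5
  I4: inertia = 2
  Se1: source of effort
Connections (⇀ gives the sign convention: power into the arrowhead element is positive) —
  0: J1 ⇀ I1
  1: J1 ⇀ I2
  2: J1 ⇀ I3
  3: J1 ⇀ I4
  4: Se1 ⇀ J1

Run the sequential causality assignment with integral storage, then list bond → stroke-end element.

β0 stroke at I1
β1 stroke at I2
β2 stroke at I3
β3 stroke at I4
β4 stroke at J1

b4 →J1  (Se1 (Se) sets effort on bond)
b0 →I1  (common-e at J1 fixed by 4)
b1 →I2  (common-e at J1 fixed by 4)
b2 →I3  (J1: bond 4 brought effort, rest push out)
b3 →I4  (0-jn J1 has e-setter on 4)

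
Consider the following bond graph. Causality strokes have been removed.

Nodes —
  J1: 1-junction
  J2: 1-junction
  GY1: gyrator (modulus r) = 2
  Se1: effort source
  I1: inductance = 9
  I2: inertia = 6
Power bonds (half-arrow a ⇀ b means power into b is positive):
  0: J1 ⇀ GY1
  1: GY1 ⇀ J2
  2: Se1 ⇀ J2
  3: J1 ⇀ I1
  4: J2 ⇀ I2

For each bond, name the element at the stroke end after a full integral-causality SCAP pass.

β2 |J2  (source Se1 imposes e)
β3 |I1  (I1: I, integral causality)
β0 |J1  (1-jn J1 has f-setter on 3)
β1 |J2  (through GY1, causality inverts; strokes same side of GY1)
β4 |I2  (J2: last free bond brings flow in)

#0 →J1
#1 →J2
#2 →J2
#3 →I1
#4 →I2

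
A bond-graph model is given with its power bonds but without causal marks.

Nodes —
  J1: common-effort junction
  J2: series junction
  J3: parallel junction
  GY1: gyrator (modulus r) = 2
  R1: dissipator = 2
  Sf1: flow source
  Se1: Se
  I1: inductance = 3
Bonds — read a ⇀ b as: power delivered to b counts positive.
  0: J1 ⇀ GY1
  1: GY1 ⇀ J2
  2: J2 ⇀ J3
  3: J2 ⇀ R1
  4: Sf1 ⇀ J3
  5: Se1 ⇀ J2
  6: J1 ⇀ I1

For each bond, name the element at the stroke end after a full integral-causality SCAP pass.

bond 4 |Sf1  (Sf1 fixes flow; stroke at Sf1)
bond 5 |J2  (Se1 (Se) sets effort on bond)
bond 2 |J3  (closing 0-jn rule on J3)
bond 1 |J2  (1-jn J2 has f-setter on 2)
bond 3 |J2  (1-jn J2 has f-setter on 2)
bond 0 |J1  (through GY1, causality inverts; strokes same side of GY1)
bond 6 |I1  (0-jn J1 has e-setter on 0)

β0 |J1
β1 |J2
β2 |J3
β3 |J2
β4 |Sf1
β5 |J2
β6 |I1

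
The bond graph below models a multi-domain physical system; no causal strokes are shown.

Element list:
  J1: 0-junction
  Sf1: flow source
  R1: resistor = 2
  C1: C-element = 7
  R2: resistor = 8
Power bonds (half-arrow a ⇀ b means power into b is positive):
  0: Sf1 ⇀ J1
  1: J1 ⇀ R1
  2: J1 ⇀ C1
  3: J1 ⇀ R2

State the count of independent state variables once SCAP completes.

1  (C1 all integral)

bond 0 stroke at Sf1  (Sf1 fixes flow; stroke at Sf1)
bond 2 stroke at J1  (prefer integral on C1)
bond 1 stroke at R1  (0-jn J1 has e-setter on 2)
bond 3 stroke at R2  (0-jn J1 has e-setter on 2)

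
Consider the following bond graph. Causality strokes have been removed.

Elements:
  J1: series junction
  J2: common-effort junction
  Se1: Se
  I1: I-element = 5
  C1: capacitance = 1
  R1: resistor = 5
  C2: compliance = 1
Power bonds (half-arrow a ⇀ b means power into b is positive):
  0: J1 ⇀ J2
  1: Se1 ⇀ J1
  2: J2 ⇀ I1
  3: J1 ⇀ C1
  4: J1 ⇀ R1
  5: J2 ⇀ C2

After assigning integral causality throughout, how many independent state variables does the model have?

3  (C1, C2, I1 all integral)

β1 stroke→J1  (Se1 (Se) sets effort on bond)
β2 stroke→I1  (I1 outputs flow p/I1)
β3 stroke→J1  (C1 integral (e out))
β5 stroke→J2  (C2 outputs effort q/C2)
β0 stroke→J1  (J2 effort already set via bond 5)
β4 stroke→R1  (only one flow-in slot at J1)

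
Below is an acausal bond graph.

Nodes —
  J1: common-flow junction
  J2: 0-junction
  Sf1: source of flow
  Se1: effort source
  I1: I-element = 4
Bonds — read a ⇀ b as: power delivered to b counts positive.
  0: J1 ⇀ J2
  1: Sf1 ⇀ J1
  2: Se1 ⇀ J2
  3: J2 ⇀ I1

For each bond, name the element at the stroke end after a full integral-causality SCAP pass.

β1 →Sf1  (Sf1: flow source, stroke at near end)
β2 →J2  (Se1 (Se) sets effort on bond)
β0 →J1  (J1 flow already set via bond 1)
β3 →I1  (J2 effort already set via bond 2)

b0 |J1
b1 |Sf1
b2 |J2
b3 |I1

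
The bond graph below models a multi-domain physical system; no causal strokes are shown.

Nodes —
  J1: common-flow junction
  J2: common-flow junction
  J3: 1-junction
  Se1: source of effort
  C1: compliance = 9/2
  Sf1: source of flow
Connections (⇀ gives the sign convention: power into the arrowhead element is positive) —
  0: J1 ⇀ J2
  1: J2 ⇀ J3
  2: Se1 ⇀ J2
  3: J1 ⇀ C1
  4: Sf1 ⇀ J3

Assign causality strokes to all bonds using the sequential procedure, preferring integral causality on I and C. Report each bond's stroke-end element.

b0 stroke at J2
b1 stroke at J3
b2 stroke at J2
b3 stroke at J1
b4 stroke at Sf1

bond 2 stroke→J2  (Se1: effort source, stroke at far end)
bond 4 stroke→Sf1  (source Sf1 imposes f)
bond 1 stroke→J3  (J3 flow already set via bond 4)
bond 0 stroke→J2  (J2: bond 1 brought flow, rest push out)
bond 3 stroke→J1  (1-jn J1 has f-setter on 0)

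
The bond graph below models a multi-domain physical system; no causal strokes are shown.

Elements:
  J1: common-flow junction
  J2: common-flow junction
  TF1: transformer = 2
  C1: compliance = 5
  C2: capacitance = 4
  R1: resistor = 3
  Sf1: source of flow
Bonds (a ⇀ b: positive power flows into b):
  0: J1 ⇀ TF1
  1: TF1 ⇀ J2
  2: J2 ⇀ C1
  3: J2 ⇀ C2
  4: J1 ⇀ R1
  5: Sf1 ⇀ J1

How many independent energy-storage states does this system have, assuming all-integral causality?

2  (C1, C2 all integral)

β5 stroke at Sf1  (Sf1: flow source, stroke at near end)
β0 stroke at J1  (1-jn J1 has f-setter on 5)
β4 stroke at J1  (1-jn J1 has f-setter on 5)
β1 stroke at TF1  (TF1: transformer flips bond 0)
β2 stroke at J2  (common-f at J2 fixed by 1)
β3 stroke at J2  (J2: bond 1 brought flow, rest push out)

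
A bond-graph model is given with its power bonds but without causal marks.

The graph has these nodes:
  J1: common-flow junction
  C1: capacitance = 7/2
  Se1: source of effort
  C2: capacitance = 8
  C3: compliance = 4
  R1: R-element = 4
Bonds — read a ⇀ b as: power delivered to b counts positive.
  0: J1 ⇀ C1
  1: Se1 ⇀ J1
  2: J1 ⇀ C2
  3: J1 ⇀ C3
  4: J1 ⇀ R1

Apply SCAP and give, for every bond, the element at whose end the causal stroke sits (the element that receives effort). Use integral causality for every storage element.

bond 1 |J1  (Se1 (Se) sets effort on bond)
bond 0 |J1  (C1 integral (e out))
bond 2 |J1  (C2 outputs effort q/C2)
bond 3 |J1  (C3 integral (e out))
bond 4 |R1  (J1 needs exactly one f-in)

β0 stroke→J1
β1 stroke→J1
β2 stroke→J1
β3 stroke→J1
β4 stroke→R1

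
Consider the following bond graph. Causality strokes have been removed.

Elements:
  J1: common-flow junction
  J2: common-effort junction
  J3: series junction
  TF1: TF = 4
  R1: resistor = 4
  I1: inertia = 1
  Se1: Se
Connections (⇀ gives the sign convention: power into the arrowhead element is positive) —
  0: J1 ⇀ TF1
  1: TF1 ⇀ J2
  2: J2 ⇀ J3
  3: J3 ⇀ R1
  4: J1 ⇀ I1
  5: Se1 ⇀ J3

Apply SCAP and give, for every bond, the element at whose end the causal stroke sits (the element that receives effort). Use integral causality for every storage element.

#0 stroke→J1
#1 stroke→TF1
#2 stroke→J2
#3 stroke→J3
#4 stroke→I1
#5 stroke→J3

β5 stroke→J3  (Se1 fixes effort; stroke away)
β4 stroke→I1  (prefer integral on I1)
β0 stroke→J1  (common-f at J1 fixed by 4)
β1 stroke→TF1  (through TF1, causality passes straight; one stroke at TF1)
β2 stroke→J2  (J2: last free bond brings effort in)
β3 stroke→J3  (1-jn J3 has f-setter on 2)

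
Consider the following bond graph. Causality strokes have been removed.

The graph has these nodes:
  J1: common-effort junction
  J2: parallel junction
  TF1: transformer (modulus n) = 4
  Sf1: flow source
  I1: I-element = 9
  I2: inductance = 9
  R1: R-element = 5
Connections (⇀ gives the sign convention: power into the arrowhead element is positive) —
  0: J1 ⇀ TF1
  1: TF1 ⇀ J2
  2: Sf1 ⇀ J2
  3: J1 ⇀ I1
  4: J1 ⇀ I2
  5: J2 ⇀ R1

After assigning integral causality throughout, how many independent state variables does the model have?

b2 →Sf1  (source Sf1 imposes f)
b3 →I1  (prefer integral on I1)
b4 →I2  (I2: I, integral causality)
b0 →J1  (J1 needs exactly one e-in)
b1 →TF1  (TF1: transformer flips bond 0)
b5 →J2  (closing 0-jn rule on J2)

2  (I1, I2 all integral)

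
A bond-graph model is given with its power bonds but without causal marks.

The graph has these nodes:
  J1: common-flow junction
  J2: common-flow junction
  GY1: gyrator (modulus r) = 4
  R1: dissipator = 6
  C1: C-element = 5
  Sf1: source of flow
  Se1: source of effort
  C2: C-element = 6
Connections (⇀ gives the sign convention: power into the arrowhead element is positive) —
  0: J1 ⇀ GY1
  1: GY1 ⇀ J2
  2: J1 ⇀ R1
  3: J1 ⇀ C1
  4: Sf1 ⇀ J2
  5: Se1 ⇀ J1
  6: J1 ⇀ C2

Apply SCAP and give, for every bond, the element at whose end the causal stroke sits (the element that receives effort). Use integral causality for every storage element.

bond 0 →J1
bond 1 →J2
bond 2 →R1
bond 3 →J1
bond 4 →Sf1
bond 5 →J1
bond 6 →J1

#4 |Sf1  (source Sf1 imposes f)
#5 |J1  (Se1 fixes effort; stroke away)
#1 |J2  (J2 flow already set via bond 4)
#0 |J1  (GY1: gyrator matches bond 1)
#3 |J1  (C1 outputs effort q/C1)
#6 |J1  (C2 integral (e out))
#2 |R1  (only one flow-in slot at J1)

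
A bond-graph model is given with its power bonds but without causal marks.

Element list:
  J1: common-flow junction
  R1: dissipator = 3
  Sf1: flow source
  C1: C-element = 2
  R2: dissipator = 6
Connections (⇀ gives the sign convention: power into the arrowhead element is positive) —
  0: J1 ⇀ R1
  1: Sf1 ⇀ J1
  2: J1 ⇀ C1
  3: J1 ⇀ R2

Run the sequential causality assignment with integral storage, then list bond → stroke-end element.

bond 0 stroke at J1
bond 1 stroke at Sf1
bond 2 stroke at J1
bond 3 stroke at J1

bond 1 |Sf1  (Sf1 fixes flow; stroke at Sf1)
bond 0 |J1  (common-f at J1 fixed by 1)
bond 2 |J1  (1-jn J1 has f-setter on 1)
bond 3 |J1  (J1 flow already set via bond 1)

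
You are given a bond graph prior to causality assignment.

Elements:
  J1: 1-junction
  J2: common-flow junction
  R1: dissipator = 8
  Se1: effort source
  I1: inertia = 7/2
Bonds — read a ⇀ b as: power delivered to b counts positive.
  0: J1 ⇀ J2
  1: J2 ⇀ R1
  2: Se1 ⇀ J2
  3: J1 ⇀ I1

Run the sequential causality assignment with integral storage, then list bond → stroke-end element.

b0 |J1
b1 |J2
b2 |J2
b3 |I1

bond 2 |J2  (Se1 (Se) sets effort on bond)
bond 3 |I1  (I1 integral (f out))
bond 0 |J1  (common-f at J1 fixed by 3)
bond 1 |J2  (J2 flow already set via bond 0)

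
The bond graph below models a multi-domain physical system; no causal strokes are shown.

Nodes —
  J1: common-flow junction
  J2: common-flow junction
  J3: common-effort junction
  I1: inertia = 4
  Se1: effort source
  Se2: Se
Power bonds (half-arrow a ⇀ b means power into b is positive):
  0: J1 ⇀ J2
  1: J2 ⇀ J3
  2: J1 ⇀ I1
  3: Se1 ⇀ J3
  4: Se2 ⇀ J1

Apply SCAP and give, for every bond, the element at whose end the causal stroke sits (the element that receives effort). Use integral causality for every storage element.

β3 stroke→J3  (Se1: effort source, stroke at far end)
β4 stroke→J1  (Se2: effort source, stroke at far end)
β1 stroke→J2  (common-e at J3 fixed by 3)
β0 stroke→J1  (J2 needs exactly one f-in)
β2 stroke→I1  (J1: last free bond brings flow in)

β0 stroke at J1
β1 stroke at J2
β2 stroke at I1
β3 stroke at J3
β4 stroke at J1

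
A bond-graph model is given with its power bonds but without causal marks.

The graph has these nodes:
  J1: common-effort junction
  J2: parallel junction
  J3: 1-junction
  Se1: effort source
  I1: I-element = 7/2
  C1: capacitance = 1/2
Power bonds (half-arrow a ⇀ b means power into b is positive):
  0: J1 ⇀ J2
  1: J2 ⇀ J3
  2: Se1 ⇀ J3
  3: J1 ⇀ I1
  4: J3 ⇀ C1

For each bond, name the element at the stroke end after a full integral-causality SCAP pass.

#2 stroke→J3  (Se1 fixes effort; stroke away)
#3 stroke→I1  (I1 outputs flow p/I1)
#0 stroke→J1  (J1 needs exactly one e-in)
#1 stroke→J2  (J2 needs exactly one e-in)
#4 stroke→J3  (common-f at J3 fixed by 1)

#0 →J1
#1 →J2
#2 →J3
#3 →I1
#4 →J3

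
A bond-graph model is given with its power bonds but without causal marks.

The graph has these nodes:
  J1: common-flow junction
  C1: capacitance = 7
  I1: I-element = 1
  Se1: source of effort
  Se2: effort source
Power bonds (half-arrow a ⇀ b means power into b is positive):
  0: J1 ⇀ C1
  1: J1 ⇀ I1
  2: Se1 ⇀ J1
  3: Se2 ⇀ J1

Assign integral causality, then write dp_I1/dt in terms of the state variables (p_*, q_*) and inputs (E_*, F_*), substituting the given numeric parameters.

b2 stroke→J1  (source Se1 imposes e)
b3 stroke→J1  (Se2 fixes effort; stroke away)
b0 stroke→J1  (C1 integral (e out))
b1 stroke→I1  (only one flow-in slot at J1)

dp_I1/dt = E_Se1 + E_Se2 - q_C1/7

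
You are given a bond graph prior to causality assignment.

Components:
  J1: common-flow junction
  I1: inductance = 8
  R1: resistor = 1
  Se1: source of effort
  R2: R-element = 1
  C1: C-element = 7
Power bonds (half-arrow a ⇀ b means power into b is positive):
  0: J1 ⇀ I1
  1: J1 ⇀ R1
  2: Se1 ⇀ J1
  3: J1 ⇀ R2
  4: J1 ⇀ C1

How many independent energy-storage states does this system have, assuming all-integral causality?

2  (C1, I1 all integral)

bond 2 stroke→J1  (Se1 (Se) sets effort on bond)
bond 0 stroke→I1  (I1 integral (f out))
bond 1 stroke→J1  (J1 flow already set via bond 0)
bond 3 stroke→J1  (J1: bond 0 brought flow, rest push out)
bond 4 stroke→J1  (common-f at J1 fixed by 0)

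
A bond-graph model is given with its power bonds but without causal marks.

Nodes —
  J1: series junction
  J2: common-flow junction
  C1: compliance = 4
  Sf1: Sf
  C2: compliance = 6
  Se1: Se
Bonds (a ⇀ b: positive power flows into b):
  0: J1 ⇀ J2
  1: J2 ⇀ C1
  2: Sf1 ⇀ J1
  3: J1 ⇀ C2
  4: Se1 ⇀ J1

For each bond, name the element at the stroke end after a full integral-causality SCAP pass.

#2 stroke→Sf1  (Sf1: flow source, stroke at near end)
#4 stroke→J1  (source Se1 imposes e)
#0 stroke→J1  (1-jn J1 has f-setter on 2)
#3 stroke→J1  (1-jn J1 has f-setter on 2)
#1 stroke→J2  (1-jn J2 has f-setter on 0)

bond 0 stroke at J1
bond 1 stroke at J2
bond 2 stroke at Sf1
bond 3 stroke at J1
bond 4 stroke at J1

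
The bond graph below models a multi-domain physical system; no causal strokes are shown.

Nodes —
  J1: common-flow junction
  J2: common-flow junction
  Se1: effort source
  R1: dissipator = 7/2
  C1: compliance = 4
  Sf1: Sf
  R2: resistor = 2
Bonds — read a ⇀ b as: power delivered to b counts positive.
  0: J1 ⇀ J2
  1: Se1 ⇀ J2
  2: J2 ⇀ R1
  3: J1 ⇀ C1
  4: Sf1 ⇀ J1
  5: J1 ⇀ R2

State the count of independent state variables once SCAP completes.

#1 stroke→J2  (Se1 fixes effort; stroke away)
#4 stroke→Sf1  (Sf1 fixes flow; stroke at Sf1)
#0 stroke→J1  (J1: bond 4 brought flow, rest push out)
#3 stroke→J1  (common-f at J1 fixed by 4)
#5 stroke→J1  (1-jn J1 has f-setter on 4)
#2 stroke→J2  (J2 flow already set via bond 0)

1  (C1 all integral)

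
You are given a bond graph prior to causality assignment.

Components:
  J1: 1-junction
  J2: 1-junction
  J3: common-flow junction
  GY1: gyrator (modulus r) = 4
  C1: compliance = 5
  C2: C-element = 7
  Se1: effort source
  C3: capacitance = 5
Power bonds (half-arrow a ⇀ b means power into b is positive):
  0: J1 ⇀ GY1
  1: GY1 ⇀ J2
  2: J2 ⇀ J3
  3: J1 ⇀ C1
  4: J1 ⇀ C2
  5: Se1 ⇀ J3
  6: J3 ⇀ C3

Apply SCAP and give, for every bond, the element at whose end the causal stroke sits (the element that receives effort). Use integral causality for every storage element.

#0 |GY1
#1 |GY1
#2 |J2
#3 |J1
#4 |J1
#5 |J3
#6 |J3

β5 →J3  (source Se1 imposes e)
β3 →J1  (prefer integral on C1)
β4 →J1  (C2 outputs effort q/C2)
β0 →GY1  (only one flow-in slot at J1)
β1 →GY1  (GY1: gyrator matches bond 0)
β2 →J2  (common-f at J2 fixed by 1)
β6 →J3  (common-f at J3 fixed by 2)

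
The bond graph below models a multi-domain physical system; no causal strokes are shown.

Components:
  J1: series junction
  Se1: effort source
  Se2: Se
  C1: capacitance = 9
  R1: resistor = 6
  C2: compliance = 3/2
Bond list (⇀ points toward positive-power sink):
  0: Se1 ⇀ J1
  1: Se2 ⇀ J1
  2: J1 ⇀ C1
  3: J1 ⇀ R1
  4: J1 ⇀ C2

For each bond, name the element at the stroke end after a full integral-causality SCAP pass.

bond 0 |J1
bond 1 |J1
bond 2 |J1
bond 3 |R1
bond 4 |J1

β0 |J1  (Se1 fixes effort; stroke away)
β1 |J1  (Se2 (Se) sets effort on bond)
β2 |J1  (prefer integral on C1)
β4 |J1  (C2 integral (e out))
β3 |R1  (J1: last free bond brings flow in)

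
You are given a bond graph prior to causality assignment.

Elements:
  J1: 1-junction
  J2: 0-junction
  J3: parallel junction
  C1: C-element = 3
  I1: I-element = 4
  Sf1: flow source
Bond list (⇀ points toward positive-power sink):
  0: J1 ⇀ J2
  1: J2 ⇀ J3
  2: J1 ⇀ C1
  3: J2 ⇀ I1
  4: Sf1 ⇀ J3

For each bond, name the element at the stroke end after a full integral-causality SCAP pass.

β0 |J2
β1 |J3
β2 |J1
β3 |I1
β4 |Sf1

β4 stroke→Sf1  (source Sf1 imposes f)
β1 stroke→J3  (closing 0-jn rule on J3)
β2 stroke→J1  (C1 integral (e out))
β0 stroke→J2  (J1 needs exactly one f-in)
β3 stroke→I1  (J2 effort already set via bond 0)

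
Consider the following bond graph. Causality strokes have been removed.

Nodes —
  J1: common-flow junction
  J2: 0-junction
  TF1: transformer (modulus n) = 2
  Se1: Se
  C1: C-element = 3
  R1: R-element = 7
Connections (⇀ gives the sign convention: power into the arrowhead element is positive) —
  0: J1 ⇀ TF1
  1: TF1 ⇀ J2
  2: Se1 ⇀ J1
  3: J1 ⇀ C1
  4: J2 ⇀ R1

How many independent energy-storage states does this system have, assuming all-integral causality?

1  (C1 all integral)

b2 →J1  (Se1: effort source, stroke at far end)
b3 →J1  (prefer integral on C1)
b0 →TF1  (only one flow-in slot at J1)
b1 →J2  (through TF1, causality passes straight; one stroke at TF1)
b4 →R1  (0-jn J2 has e-setter on 1)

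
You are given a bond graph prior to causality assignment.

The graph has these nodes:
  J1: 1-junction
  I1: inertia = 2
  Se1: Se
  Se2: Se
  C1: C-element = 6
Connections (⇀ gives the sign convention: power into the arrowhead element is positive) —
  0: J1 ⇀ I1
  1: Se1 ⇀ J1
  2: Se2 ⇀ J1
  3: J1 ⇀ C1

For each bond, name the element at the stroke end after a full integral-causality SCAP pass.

β0 |I1
β1 |J1
β2 |J1
β3 |J1

bond 1 stroke→J1  (Se1 (Se) sets effort on bond)
bond 2 stroke→J1  (Se2: effort source, stroke at far end)
bond 0 stroke→I1  (I1 integral (f out))
bond 3 stroke→J1  (J1: bond 0 brought flow, rest push out)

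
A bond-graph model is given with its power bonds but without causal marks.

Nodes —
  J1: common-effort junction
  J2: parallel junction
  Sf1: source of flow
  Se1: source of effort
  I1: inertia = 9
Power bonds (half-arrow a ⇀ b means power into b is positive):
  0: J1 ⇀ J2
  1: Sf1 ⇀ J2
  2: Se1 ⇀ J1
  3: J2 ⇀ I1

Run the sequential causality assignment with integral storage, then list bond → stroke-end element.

#1 |Sf1  (Sf1 fixes flow; stroke at Sf1)
#2 |J1  (Se1 (Se) sets effort on bond)
#0 |J2  (0-jn J1 has e-setter on 2)
#3 |I1  (common-e at J2 fixed by 0)

bond 0 stroke→J2
bond 1 stroke→Sf1
bond 2 stroke→J1
bond 3 stroke→I1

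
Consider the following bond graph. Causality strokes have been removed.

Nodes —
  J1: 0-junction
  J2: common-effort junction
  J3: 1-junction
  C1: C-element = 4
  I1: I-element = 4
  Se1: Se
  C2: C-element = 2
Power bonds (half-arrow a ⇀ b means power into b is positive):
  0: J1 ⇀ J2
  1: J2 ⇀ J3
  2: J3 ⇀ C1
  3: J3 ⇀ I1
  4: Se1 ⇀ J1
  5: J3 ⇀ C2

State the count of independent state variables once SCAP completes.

β4 →J1  (Se1: effort source, stroke at far end)
β0 →J2  (J1 effort already set via bond 4)
β1 →J3  (J2: bond 0 brought effort, rest push out)
β2 →J3  (C1 integral (e out))
β3 →I1  (prefer integral on I1)
β5 →J3  (common-f at J3 fixed by 3)

3  (C1, C2, I1 all integral)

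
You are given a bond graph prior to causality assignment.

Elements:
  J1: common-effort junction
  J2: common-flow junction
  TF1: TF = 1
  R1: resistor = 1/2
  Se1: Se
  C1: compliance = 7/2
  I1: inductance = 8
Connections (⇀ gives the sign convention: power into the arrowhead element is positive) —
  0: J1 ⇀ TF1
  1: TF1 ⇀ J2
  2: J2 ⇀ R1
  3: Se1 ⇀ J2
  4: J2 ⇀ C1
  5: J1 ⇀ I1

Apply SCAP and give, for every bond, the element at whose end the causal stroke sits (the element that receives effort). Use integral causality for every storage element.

b3 |J2  (Se1 fixes effort; stroke away)
b4 |J2  (C1 integral (e out))
b5 |I1  (I1 outputs flow p/I1)
b0 |J1  (J1 needs exactly one e-in)
b1 |TF1  (TF1: transformer flips bond 0)
b2 |J2  (J2 flow already set via bond 1)

β0 |J1
β1 |TF1
β2 |J2
β3 |J2
β4 |J2
β5 |I1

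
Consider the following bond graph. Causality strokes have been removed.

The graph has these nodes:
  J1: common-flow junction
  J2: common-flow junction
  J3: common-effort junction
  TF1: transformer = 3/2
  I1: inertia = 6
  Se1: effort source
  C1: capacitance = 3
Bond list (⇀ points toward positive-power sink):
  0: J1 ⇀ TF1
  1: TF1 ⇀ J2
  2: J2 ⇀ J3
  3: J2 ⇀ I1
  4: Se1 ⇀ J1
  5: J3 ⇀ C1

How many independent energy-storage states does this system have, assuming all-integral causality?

2  (C1, I1 all integral)

#4 stroke at J1  (Se1 fixes effort; stroke away)
#0 stroke at TF1  (closing 1-jn rule on J1)
#1 stroke at J2  (TF1 one-in-one-out from 0)
#3 stroke at I1  (prefer integral on I1)
#2 stroke at J2  (1-jn J2 has f-setter on 3)
#5 stroke at J3  (only one effort-in slot at J3)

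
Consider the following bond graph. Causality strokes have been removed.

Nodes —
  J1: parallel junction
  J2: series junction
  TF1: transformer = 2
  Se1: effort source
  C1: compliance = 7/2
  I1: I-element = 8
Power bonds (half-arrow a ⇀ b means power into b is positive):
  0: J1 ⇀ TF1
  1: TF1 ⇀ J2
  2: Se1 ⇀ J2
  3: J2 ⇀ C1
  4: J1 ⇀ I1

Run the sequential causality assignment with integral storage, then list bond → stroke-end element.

β0 stroke→J1
β1 stroke→TF1
β2 stroke→J2
β3 stroke→J2
β4 stroke→I1

b2 →J2  (Se1: effort source, stroke at far end)
b3 →J2  (prefer integral on C1)
b1 →TF1  (J2 needs exactly one f-in)
b0 →J1  (TF TF1: opposite of bond 1)
b4 →I1  (J1 effort already set via bond 0)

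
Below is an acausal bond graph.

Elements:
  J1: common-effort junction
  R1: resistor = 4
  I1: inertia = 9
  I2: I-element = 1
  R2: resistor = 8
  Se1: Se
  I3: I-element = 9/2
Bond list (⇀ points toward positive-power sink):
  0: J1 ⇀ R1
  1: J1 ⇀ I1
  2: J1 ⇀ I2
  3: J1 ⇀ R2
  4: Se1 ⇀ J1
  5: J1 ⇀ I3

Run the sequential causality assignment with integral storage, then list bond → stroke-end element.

#0 stroke→R1
#1 stroke→I1
#2 stroke→I2
#3 stroke→R2
#4 stroke→J1
#5 stroke→I3

β4 →J1  (Se1 fixes effort; stroke away)
β0 →R1  (J1 effort already set via bond 4)
β1 →I1  (J1 effort already set via bond 4)
β2 →I2  (J1: bond 4 brought effort, rest push out)
β3 →R2  (J1 effort already set via bond 4)
β5 →I3  (J1 effort already set via bond 4)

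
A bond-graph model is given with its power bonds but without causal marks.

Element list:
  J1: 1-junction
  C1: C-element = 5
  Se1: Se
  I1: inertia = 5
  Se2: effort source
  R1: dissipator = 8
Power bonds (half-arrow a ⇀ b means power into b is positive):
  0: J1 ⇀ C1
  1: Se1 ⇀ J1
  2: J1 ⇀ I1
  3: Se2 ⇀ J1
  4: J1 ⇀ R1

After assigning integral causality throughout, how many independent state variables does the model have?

β1 stroke at J1  (source Se1 imposes e)
β3 stroke at J1  (source Se2 imposes e)
β0 stroke at J1  (C1: C, integral causality)
β2 stroke at I1  (prefer integral on I1)
β4 stroke at J1  (J1 flow already set via bond 2)

2  (C1, I1 all integral)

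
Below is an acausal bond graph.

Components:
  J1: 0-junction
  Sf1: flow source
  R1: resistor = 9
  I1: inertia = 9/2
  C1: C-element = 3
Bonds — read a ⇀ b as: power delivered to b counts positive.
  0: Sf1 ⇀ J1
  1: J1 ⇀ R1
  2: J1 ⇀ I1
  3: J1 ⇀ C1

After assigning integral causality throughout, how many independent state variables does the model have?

#0 stroke at Sf1  (Sf1 fixes flow; stroke at Sf1)
#2 stroke at I1  (prefer integral on I1)
#3 stroke at J1  (C1 outputs effort q/C1)
#1 stroke at R1  (common-e at J1 fixed by 3)

2  (C1, I1 all integral)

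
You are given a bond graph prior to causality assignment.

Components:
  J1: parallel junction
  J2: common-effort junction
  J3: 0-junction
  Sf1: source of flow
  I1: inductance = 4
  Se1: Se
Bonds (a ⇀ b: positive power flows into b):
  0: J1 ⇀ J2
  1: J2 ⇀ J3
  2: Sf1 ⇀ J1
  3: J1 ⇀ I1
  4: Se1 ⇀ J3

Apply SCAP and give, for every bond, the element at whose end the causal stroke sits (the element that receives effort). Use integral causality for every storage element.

b2 |Sf1  (source Sf1 imposes f)
b4 |J3  (source Se1 imposes e)
b1 |J2  (0-jn J3 has e-setter on 4)
b0 |J1  (common-e at J2 fixed by 1)
b3 |I1  (J1 effort already set via bond 0)

bond 0 stroke→J1
bond 1 stroke→J2
bond 2 stroke→Sf1
bond 3 stroke→I1
bond 4 stroke→J3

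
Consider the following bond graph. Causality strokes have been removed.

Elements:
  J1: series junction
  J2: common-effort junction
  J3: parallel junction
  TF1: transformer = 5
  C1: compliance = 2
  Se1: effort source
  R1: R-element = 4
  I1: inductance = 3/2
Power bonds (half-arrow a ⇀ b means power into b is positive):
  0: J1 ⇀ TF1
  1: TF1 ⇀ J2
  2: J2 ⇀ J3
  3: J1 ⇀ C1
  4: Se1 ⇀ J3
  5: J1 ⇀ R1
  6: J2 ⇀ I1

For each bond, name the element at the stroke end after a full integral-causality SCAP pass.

#0 stroke at J1
#1 stroke at TF1
#2 stroke at J2
#3 stroke at J1
#4 stroke at J3
#5 stroke at R1
#6 stroke at I1

#4 stroke→J3  (source Se1 imposes e)
#2 stroke→J2  (0-jn J3 has e-setter on 4)
#1 stroke→TF1  (J2: bond 2 brought effort, rest push out)
#6 stroke→I1  (0-jn J2 has e-setter on 2)
#0 stroke→J1  (TF1: transformer flips bond 1)
#3 stroke→J1  (C1 integral (e out))
#5 stroke→R1  (only one flow-in slot at J1)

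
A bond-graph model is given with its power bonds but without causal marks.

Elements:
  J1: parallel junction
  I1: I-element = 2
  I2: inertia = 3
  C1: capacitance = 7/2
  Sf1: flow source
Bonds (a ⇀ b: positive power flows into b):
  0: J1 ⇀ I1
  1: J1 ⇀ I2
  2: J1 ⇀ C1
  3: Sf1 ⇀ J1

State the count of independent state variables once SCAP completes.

3  (C1, I1, I2 all integral)

β3 stroke at Sf1  (Sf1 (Sf) sets flow on bond)
β0 stroke at I1  (I1: I, integral causality)
β1 stroke at I2  (I2 integral (f out))
β2 stroke at J1  (closing 0-jn rule on J1)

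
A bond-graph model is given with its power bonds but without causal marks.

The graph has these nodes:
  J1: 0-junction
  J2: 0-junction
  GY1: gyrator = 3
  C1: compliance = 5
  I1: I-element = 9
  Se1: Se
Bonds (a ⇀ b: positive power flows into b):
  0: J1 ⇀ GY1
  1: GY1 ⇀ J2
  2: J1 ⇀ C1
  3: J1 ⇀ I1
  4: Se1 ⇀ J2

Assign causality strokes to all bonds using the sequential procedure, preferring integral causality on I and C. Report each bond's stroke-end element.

β4 stroke→J2  (Se1 (Se) sets effort on bond)
β1 stroke→GY1  (J2 effort already set via bond 4)
β0 stroke→GY1  (GY1: gyrator matches bond 1)
β2 stroke→J1  (C1: C, integral causality)
β3 stroke→I1  (J1 effort already set via bond 2)

#0 →GY1
#1 →GY1
#2 →J1
#3 →I1
#4 →J2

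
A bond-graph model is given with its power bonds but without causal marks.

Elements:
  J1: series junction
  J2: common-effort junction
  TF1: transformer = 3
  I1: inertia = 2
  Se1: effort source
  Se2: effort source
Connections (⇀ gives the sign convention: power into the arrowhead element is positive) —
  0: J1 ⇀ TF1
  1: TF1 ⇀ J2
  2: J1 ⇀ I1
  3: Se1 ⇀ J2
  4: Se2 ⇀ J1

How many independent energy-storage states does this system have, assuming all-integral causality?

1  (I1 all integral)

b3 |J2  (Se1 fixes effort; stroke away)
b4 |J1  (Se2 (Se) sets effort on bond)
b1 |TF1  (J2: bond 3 brought effort, rest push out)
b0 |J1  (through TF1, causality passes straight; one stroke at TF1)
b2 |I1  (closing 1-jn rule on J1)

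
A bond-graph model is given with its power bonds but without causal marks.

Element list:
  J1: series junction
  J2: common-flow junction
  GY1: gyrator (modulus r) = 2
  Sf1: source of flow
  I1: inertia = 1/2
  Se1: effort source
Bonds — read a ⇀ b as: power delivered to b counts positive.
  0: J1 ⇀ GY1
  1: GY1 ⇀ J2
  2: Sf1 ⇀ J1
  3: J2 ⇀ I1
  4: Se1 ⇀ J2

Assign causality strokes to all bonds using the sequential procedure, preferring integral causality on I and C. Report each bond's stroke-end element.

β2 |Sf1  (Sf1 fixes flow; stroke at Sf1)
β4 |J2  (Se1: effort source, stroke at far end)
β0 |J1  (J1 flow already set via bond 2)
β1 |J2  (GY1: gyrator matches bond 0)
β3 |I1  (only one flow-in slot at J2)

β0 stroke at J1
β1 stroke at J2
β2 stroke at Sf1
β3 stroke at I1
β4 stroke at J2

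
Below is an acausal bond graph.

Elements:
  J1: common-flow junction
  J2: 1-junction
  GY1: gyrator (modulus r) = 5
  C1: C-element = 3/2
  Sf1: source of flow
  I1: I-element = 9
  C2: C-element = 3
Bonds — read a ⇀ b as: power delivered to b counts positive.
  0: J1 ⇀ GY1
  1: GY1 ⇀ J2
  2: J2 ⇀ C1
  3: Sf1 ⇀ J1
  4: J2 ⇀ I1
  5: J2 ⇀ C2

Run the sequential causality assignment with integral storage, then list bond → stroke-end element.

bond 3 stroke at Sf1  (source Sf1 imposes f)
bond 0 stroke at J1  (1-jn J1 has f-setter on 3)
bond 1 stroke at J2  (through GY1, causality inverts; strokes same side of GY1)
bond 2 stroke at J2  (C1 outputs effort q/C1)
bond 4 stroke at I1  (I1 integral (f out))
bond 5 stroke at J2  (J2 flow already set via bond 4)

#0 |J1
#1 |J2
#2 |J2
#3 |Sf1
#4 |I1
#5 |J2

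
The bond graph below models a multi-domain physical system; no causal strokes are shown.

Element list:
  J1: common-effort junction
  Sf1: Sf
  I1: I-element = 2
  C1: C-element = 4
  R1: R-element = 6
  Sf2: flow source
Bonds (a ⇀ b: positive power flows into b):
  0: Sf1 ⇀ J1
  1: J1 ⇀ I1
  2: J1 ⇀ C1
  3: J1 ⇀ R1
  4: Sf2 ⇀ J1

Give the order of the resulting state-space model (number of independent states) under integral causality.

2  (C1, I1 all integral)

bond 0 →Sf1  (source Sf1 imposes f)
bond 4 →Sf2  (Sf2: flow source, stroke at near end)
bond 1 →I1  (I1: I, integral causality)
bond 2 →J1  (C1 outputs effort q/C1)
bond 3 →R1  (common-e at J1 fixed by 2)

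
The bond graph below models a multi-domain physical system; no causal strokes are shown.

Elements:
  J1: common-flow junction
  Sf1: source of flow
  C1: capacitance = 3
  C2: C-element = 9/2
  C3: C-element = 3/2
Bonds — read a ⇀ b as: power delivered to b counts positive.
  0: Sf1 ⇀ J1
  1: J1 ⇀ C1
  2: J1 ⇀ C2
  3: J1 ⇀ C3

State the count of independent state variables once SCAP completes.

3  (C1, C2, C3 all integral)

β0 stroke→Sf1  (Sf1 (Sf) sets flow on bond)
β1 stroke→J1  (J1: bond 0 brought flow, rest push out)
β2 stroke→J1  (common-f at J1 fixed by 0)
β3 stroke→J1  (J1 flow already set via bond 0)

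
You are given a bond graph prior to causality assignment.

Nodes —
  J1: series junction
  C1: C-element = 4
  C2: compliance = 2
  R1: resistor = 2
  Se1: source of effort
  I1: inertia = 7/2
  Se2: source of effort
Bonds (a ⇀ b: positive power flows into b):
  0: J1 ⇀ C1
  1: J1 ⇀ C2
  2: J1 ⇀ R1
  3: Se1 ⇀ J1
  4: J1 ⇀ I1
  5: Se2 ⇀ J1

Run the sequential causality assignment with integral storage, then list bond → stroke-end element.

#3 |J1  (Se1: effort source, stroke at far end)
#5 |J1  (source Se2 imposes e)
#0 |J1  (prefer integral on C1)
#1 |J1  (prefer integral on C2)
#4 |I1  (prefer integral on I1)
#2 |J1  (common-f at J1 fixed by 4)

β0 |J1
β1 |J1
β2 |J1
β3 |J1
β4 |I1
β5 |J1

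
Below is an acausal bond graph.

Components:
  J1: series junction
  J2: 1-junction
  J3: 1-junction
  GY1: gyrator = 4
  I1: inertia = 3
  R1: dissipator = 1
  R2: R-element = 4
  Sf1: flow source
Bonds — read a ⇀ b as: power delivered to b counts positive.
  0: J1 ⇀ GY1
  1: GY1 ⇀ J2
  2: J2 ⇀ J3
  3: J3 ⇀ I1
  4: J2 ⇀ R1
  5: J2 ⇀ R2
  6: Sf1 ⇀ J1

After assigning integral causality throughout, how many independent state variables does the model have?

bond 6 stroke at Sf1  (Sf1 (Sf) sets flow on bond)
bond 0 stroke at J1  (J1 flow already set via bond 6)
bond 1 stroke at J2  (GY1: gyrator matches bond 0)
bond 3 stroke at I1  (I1 integral (f out))
bond 2 stroke at J3  (J3: bond 3 brought flow, rest push out)
bond 4 stroke at J2  (J2: bond 2 brought flow, rest push out)
bond 5 stroke at J2  (common-f at J2 fixed by 2)

1  (I1 all integral)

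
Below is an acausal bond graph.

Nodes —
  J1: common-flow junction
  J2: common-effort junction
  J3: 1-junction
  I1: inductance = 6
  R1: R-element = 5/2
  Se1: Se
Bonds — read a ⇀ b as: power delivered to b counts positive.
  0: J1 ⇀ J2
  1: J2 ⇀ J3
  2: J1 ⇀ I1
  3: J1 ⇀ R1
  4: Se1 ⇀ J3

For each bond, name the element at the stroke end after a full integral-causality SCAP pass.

b4 stroke at J3  (Se1 (Se) sets effort on bond)
b1 stroke at J2  (J3: last free bond brings flow in)
b0 stroke at J1  (J2: bond 1 brought effort, rest push out)
b2 stroke at I1  (prefer integral on I1)
b3 stroke at J1  (J1 flow already set via bond 2)

β0 stroke at J1
β1 stroke at J2
β2 stroke at I1
β3 stroke at J1
β4 stroke at J3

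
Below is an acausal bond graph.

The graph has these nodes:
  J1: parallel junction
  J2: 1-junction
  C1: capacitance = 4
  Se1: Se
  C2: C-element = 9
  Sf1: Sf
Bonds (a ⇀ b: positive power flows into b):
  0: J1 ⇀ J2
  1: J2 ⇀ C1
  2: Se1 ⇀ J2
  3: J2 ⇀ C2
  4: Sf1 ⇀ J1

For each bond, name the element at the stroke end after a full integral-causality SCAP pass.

β0 →J1
β1 →J2
β2 →J2
β3 →J2
β4 →Sf1

#2 stroke→J2  (Se1 (Se) sets effort on bond)
#4 stroke→Sf1  (source Sf1 imposes f)
#0 stroke→J1  (J1: last free bond brings effort in)
#1 stroke→J2  (1-jn J2 has f-setter on 0)
#3 stroke→J2  (J2 flow already set via bond 0)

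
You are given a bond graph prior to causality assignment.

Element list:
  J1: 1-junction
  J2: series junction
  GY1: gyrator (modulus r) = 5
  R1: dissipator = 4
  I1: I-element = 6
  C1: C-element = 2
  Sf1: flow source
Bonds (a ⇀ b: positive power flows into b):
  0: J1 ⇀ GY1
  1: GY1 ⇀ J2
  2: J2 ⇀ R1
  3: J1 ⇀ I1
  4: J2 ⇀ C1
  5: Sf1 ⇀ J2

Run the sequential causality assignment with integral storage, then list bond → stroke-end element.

β5 →Sf1  (Sf1 fixes flow; stroke at Sf1)
β1 →J2  (J2 flow already set via bond 5)
β2 →J2  (J2: bond 5 brought flow, rest push out)
β4 →J2  (J2 flow already set via bond 5)
β0 →J1  (through GY1, causality inverts; strokes same side of GY1)
β3 →I1  (closing 1-jn rule on J1)

b0 →J1
b1 →J2
b2 →J2
b3 →I1
b4 →J2
b5 →Sf1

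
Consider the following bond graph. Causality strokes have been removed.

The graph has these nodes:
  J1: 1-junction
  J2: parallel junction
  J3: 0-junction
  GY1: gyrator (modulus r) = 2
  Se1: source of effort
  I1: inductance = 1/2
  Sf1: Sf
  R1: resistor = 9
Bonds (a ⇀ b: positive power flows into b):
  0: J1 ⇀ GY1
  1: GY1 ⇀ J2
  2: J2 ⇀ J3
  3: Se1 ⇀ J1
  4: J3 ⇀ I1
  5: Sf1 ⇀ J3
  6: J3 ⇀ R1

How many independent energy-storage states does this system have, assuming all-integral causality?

1  (I1 all integral)

b3 stroke→J1  (Se1 fixes effort; stroke away)
b5 stroke→Sf1  (Sf1 fixes flow; stroke at Sf1)
b0 stroke→GY1  (J1 needs exactly one f-in)
b1 stroke→GY1  (GY1 both-in/both-out from 0)
b2 stroke→J2  (J2: last free bond brings effort in)
b4 stroke→I1  (I1 integral (f out))
b6 stroke→J3  (closing 0-jn rule on J3)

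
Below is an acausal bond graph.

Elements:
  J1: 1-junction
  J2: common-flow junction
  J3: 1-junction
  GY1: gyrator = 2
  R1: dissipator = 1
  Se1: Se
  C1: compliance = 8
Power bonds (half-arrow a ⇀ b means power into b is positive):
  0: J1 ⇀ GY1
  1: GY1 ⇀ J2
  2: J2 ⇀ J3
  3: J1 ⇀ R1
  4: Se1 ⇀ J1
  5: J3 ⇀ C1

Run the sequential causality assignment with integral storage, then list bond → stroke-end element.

bond 4 stroke at J1  (Se1: effort source, stroke at far end)
bond 5 stroke at J3  (C1: C, integral causality)
bond 2 stroke at J2  (J3 needs exactly one f-in)
bond 1 stroke at GY1  (J2: last free bond brings flow in)
bond 0 stroke at GY1  (through GY1, causality inverts; strokes same side of GY1)
bond 3 stroke at J1  (J1 flow already set via bond 0)

#0 stroke at GY1
#1 stroke at GY1
#2 stroke at J2
#3 stroke at J1
#4 stroke at J1
#5 stroke at J3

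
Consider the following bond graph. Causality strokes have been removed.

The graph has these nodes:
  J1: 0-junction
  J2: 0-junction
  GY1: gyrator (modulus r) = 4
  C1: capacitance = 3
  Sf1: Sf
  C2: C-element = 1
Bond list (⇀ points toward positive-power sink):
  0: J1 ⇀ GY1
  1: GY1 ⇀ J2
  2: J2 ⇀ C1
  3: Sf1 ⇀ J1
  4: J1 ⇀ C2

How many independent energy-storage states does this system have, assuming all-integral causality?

b3 stroke→Sf1  (Sf1 (Sf) sets flow on bond)
b2 stroke→J2  (C1 outputs effort q/C1)
b1 stroke→GY1  (J2 effort already set via bond 2)
b0 stroke→GY1  (GY GY1: same side as bond 1)
b4 stroke→J1  (only one effort-in slot at J1)

2  (C1, C2 all integral)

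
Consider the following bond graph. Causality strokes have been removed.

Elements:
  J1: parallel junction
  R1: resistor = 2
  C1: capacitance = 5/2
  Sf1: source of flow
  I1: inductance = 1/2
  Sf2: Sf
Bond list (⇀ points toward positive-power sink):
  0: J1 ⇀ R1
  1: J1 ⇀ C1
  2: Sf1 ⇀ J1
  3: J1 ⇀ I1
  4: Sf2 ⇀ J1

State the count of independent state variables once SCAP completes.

2  (C1, I1 all integral)

β2 |Sf1  (source Sf1 imposes f)
β4 |Sf2  (Sf2: flow source, stroke at near end)
β1 |J1  (C1 integral (e out))
β0 |R1  (0-jn J1 has e-setter on 1)
β3 |I1  (J1 effort already set via bond 1)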